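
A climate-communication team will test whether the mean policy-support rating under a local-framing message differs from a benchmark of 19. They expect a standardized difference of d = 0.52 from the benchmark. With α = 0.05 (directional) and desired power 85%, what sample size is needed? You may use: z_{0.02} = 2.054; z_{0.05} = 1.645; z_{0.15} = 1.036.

n = 27

For a one-sample test: n = ((z_{α} + z_β) / d)².
z_{α} + z_β = 1.645 + 1.036 = 2.681.
n = (2.681 / 0.52)² = 5.156² = 26.58.
Round up.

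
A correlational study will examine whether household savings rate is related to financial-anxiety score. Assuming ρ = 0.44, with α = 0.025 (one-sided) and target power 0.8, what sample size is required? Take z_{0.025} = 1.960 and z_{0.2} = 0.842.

n = 39

Fisher's z: C = ½·ln((1+r)/(1−r)) = ½·ln(2.5714) = 0.4722.
n = ((z_{α} + z_β)/C)² + 3.
(1.960 + 0.842) / 0.4722 = 2.802 / 0.4722 = 5.934.
n = 5.934² + 3 = 35.21 + 3 = 38.2.
Round up.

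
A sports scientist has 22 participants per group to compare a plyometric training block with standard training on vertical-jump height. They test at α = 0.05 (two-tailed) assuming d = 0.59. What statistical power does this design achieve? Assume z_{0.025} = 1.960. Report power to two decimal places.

power ≈ 0.50

For two equal groups, power = Φ(d·√(n/2) − z_{α/2}).
d·√(n/2) = 0.59 × √(22/2) = 0.59 × 3.317 = 1.957.
z_β = 1.957 − 1.960 = -0.003.
Power = Φ(-0.003) = 0.499.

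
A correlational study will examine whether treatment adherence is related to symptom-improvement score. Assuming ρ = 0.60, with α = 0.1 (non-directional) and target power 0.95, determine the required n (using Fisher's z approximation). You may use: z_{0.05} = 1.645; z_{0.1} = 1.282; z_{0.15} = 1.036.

n = 26

Fisher's z: C = ½·ln((1+r)/(1−r)) = ½·ln(4.0000) = 0.6931.
n = ((z_{α/2} + z_β)/C)² + 3.
(1.645 + 1.645) / 0.6931 = 3.290 / 0.6931 = 4.747.
n = 4.747² + 3 = 22.53 + 3 = 25.5.
Round up.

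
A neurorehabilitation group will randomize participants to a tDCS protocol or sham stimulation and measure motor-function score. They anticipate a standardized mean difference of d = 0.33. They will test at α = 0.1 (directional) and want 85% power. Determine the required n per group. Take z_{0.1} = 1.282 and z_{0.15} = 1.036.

n = 99 per group

For two independent groups with equal n: n = 2·((z_{α} + z_β) / d)².
z_{α} + z_β = 1.282 + 1.036 = 2.318.
n = 2 × (2.318 / 0.33)² = 2 × 7.024² = 2 × 49.34 = 98.7.
Round up to the next whole participant.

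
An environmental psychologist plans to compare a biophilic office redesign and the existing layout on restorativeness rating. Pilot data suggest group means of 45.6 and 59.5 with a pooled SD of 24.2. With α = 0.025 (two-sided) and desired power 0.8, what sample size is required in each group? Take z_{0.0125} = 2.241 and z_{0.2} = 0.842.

n = 58 per group

Cohen's d = |M₁ − M₂| / SD_pooled = |45.6 − 59.5| / 24.2 = 13.9 / 24.2 = 0.574.
For two independent groups with equal n: n = 2·((z_{α/2} + z_β) / d)².
z_{α/2} + z_β = 2.241 + 0.842 = 3.083.
n = 2 × (3.083 / 0.574)² = 2 × 5.371² = 2 × 28.85 = 57.7.
Round up to the next whole participant.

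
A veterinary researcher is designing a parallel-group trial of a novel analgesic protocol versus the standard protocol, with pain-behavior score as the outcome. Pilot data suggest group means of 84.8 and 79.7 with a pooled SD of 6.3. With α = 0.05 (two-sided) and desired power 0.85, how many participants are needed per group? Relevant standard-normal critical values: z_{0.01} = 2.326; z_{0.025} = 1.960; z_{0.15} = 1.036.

Cohen's d = |M₁ − M₂| / SD_pooled = |84.8 − 79.7| / 6.3 = 5.1 / 6.3 = 0.810.
For two independent groups with equal n: n = 2·((z_{α/2} + z_β) / d)².
z_{α/2} + z_β = 1.960 + 1.036 = 2.996.
n = 2 × (2.996 / 0.810)² = 2 × 3.699² = 2 × 13.68 = 27.4.
Round up to the next whole participant.

n = 28 per group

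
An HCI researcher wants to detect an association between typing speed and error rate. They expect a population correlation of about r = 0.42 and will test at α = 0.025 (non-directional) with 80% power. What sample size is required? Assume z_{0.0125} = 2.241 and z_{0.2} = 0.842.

n = 51

Fisher's z: C = ½·ln((1+r)/(1−r)) = ½·ln(2.4483) = 0.4477.
n = ((z_{α/2} + z_β)/C)² + 3.
(2.241 + 0.842) / 0.4477 = 3.083 / 0.4477 = 6.886.
n = 6.886² + 3 = 47.42 + 3 = 50.4.
Round up.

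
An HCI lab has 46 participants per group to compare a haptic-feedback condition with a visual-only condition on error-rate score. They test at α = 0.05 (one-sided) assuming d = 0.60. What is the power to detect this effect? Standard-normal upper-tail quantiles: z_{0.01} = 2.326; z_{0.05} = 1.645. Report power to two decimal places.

power ≈ 0.89

For two equal groups, power = Φ(d·√(n/2) − z_{α}).
d·√(n/2) = 0.60 × √(46/2) = 0.60 × 4.796 = 2.877.
z_β = 2.877 − 1.645 = 1.232.
Power = Φ(1.232) = 0.891.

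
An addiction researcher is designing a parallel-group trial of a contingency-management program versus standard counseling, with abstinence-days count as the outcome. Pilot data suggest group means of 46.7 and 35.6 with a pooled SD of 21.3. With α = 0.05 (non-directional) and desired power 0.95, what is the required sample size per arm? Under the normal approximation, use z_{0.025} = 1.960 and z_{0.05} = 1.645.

n = 96 per group

Cohen's d = |M₁ − M₂| / SD_pooled = |46.7 − 35.6| / 21.3 = 11.1 / 21.3 = 0.521.
For two independent groups with equal n: n = 2·((z_{α/2} + z_β) / d)².
z_{α/2} + z_β = 1.960 + 1.645 = 3.605.
n = 2 × (3.605 / 0.521)² = 2 × 6.919² = 2 × 47.88 = 95.8.
Round up to the next whole participant.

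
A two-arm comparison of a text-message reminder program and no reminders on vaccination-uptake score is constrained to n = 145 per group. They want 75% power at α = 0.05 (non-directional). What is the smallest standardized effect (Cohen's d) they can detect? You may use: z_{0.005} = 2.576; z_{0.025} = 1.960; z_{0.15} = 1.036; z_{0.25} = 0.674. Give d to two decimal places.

d_min ≈ 0.31

For two independent groups of n = 145 each: d_min = (z_{α/2} + z_β)·√(2/n).
z-sum = 1.960 + 0.674 = 2.634.
d_min = 2.634 × √(2/145) = 2.634 × 0.1174 = 0.309.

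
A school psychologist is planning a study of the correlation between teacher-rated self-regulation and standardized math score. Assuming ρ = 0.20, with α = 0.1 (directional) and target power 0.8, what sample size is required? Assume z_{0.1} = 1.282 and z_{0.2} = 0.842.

Fisher's z: C = ½·ln((1+r)/(1−r)) = ½·ln(1.5000) = 0.2027.
n = ((z_{α} + z_β)/C)² + 3.
(1.282 + 0.842) / 0.2027 = 2.124 / 0.2027 = 10.479.
n = 10.479² + 3 = 109.80 + 3 = 112.8.
Round up.

n = 113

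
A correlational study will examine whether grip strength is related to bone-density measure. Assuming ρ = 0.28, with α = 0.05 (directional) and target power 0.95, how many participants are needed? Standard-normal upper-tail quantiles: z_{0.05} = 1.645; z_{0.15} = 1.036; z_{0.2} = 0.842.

Fisher's z: C = ½·ln((1+r)/(1−r)) = ½·ln(1.7778) = 0.2877.
n = ((z_{α} + z_β)/C)² + 3.
(1.645 + 1.645) / 0.2877 = 3.290 / 0.2877 = 11.436.
n = 11.436² + 3 = 130.77 + 3 = 133.8.
Round up.

n = 134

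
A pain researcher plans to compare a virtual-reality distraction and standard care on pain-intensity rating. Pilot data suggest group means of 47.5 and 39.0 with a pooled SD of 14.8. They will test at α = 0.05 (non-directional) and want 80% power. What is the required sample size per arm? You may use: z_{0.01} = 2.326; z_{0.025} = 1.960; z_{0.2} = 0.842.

Cohen's d = |M₁ − M₂| / SD_pooled = |47.5 − 39.0| / 14.8 = 8.5 / 14.8 = 0.574.
For two independent groups with equal n: n = 2·((z_{α/2} + z_β) / d)².
z_{α/2} + z_β = 1.960 + 0.842 = 2.802.
n = 2 × (2.802 / 0.574)² = 2 × 4.882² = 2 × 23.83 = 47.7.
Round up to the next whole participant.

n = 48 per group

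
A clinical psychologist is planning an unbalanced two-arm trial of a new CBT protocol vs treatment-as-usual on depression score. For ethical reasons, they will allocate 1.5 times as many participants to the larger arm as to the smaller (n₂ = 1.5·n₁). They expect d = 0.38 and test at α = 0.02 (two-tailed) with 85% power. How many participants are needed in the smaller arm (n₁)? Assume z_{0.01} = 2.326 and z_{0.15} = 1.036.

n₁ = 131

With allocation ratio k = n₂/n₁ = 1.5, Var(x̄₁−x̄₂) = σ²(1/n₁ + 1/(k·n₁)) = σ²·(k+1)/(k·n₁).
So n₁ = (1 + 1/k)·((z_{α/2} + z_β)/d)² = 1.667 × (3.362/0.38)².
n₁ = 1.667 × 78.28 = 130.5.
Round up: n₁ = 131, giving n₂ = ⌈1.5 × 131⌉ = ⌈196.5⌉ = 197.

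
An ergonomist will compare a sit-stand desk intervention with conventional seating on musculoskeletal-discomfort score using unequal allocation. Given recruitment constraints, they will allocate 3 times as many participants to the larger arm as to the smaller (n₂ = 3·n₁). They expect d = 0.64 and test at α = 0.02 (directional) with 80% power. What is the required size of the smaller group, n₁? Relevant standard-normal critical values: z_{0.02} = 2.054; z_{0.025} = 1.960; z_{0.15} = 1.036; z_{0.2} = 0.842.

n₁ = 28

With allocation ratio k = n₂/n₁ = 3, Var(x̄₁−x̄₂) = σ²(1/n₁ + 1/(k·n₁)) = σ²·(k+1)/(k·n₁).
So n₁ = (1 + 1/k)·((z_{α} + z_β)/d)² = 1.333 × (2.896/0.64)².
n₁ = 1.333 × 20.48 = 27.3.
Round up: n₁ = 28, giving n₂ = 3 × 28 = 84.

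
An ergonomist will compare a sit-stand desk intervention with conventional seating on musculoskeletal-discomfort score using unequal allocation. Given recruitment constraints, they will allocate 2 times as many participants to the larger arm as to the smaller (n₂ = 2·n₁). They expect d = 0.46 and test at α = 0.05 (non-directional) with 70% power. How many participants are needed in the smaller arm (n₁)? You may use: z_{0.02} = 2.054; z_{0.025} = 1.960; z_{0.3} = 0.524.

n₁ = 44

With allocation ratio k = n₂/n₁ = 2, Var(x̄₁−x̄₂) = σ²(1/n₁ + 1/(k·n₁)) = σ²·(k+1)/(k·n₁).
So n₁ = (1 + 1/k)·((z_{α/2} + z_β)/d)² = 1.500 × (2.484/0.46)².
n₁ = 1.500 × 29.16 = 43.7.
Round up: n₁ = 44, giving n₂ = 2 × 44 = 88.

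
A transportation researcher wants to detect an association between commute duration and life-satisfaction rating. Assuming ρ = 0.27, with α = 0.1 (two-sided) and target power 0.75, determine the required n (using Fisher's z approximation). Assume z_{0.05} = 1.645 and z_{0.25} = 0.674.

Fisher's z: C = ½·ln((1+r)/(1−r)) = ½·ln(1.7397) = 0.2769.
n = ((z_{α/2} + z_β)/C)² + 3.
(1.645 + 0.674) / 0.2769 = 2.319 / 0.2769 = 8.375.
n = 8.375² + 3 = 70.14 + 3 = 73.1.
Round up.

n = 74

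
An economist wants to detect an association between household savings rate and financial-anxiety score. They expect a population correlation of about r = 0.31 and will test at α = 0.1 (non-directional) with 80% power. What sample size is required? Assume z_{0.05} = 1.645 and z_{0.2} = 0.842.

Fisher's z: C = ½·ln((1+r)/(1−r)) = ½·ln(1.8986) = 0.3205.
n = ((z_{α/2} + z_β)/C)² + 3.
(1.645 + 0.842) / 0.3205 = 2.487 / 0.3205 = 7.760.
n = 7.760² + 3 = 60.21 + 3 = 63.2.
Round up.

n = 64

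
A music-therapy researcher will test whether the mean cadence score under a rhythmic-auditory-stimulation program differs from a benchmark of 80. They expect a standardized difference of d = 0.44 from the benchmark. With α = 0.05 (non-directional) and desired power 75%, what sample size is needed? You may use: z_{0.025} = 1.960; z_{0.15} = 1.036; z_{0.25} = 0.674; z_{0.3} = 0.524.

n = 36

For a one-sample test: n = ((z_{α/2} + z_β) / d)².
z_{α/2} + z_β = 1.960 + 0.674 = 2.634.
n = (2.634 / 0.44)² = 5.986² = 35.84.
Round up.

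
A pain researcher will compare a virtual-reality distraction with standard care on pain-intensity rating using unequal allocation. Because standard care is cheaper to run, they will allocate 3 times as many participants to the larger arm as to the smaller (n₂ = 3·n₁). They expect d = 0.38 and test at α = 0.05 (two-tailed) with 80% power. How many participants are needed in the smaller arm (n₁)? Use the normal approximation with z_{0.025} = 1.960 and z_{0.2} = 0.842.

n₁ = 73

With allocation ratio k = n₂/n₁ = 3, Var(x̄₁−x̄₂) = σ²(1/n₁ + 1/(k·n₁)) = σ²·(k+1)/(k·n₁).
So n₁ = (1 + 1/k)·((z_{α/2} + z_β)/d)² = 1.333 × (2.802/0.38)².
n₁ = 1.333 × 54.37 = 72.5.
Round up: n₁ = 73, giving n₂ = 3 × 73 = 219.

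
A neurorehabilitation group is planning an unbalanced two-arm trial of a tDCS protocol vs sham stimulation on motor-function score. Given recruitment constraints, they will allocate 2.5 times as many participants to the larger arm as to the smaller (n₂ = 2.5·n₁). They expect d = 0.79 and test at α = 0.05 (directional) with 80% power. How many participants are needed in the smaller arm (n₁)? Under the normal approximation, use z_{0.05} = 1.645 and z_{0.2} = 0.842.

With allocation ratio k = n₂/n₁ = 2.5, Var(x̄₁−x̄₂) = σ²(1/n₁ + 1/(k·n₁)) = σ²·(k+1)/(k·n₁).
So n₁ = (1 + 1/k)·((z_{α} + z_β)/d)² = 1.400 × (2.487/0.79)².
n₁ = 1.400 × 9.91 = 13.9.
Round up: n₁ = 14, giving n₂ = 2.5 × 14 = 35.

n₁ = 14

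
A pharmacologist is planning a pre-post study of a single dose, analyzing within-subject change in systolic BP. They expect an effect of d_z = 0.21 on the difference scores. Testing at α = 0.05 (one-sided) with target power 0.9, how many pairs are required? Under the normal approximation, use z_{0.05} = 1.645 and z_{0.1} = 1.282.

For a paired (one-sample on differences) test: n = ((z_{α} + z_β) / d)².
z_{α} + z_β = 1.645 + 1.282 = 2.927.
n = (2.927 / 0.21)² = 13.938² = 194.27.
Round up.

n = 195 pairs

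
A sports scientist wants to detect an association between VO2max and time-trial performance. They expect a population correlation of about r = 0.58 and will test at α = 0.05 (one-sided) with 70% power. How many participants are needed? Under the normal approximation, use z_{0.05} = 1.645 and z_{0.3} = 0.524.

Fisher's z: C = ½·ln((1+r)/(1−r)) = ½·ln(3.7619) = 0.6625.
n = ((z_{α} + z_β)/C)² + 3.
(1.645 + 0.524) / 0.6625 = 2.169 / 0.6625 = 3.274.
n = 3.274² + 3 = 10.72 + 3 = 13.7.
Round up.

n = 14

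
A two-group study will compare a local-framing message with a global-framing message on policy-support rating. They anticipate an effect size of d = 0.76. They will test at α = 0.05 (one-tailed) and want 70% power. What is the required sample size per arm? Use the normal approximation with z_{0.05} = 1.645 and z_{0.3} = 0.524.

For two independent groups with equal n: n = 2·((z_{α} + z_β) / d)².
z_{α} + z_β = 1.645 + 0.524 = 2.169.
n = 2 × (2.169 / 0.76)² = 2 × 2.854² = 2 × 8.15 = 16.3.
Round up to the next whole participant.

n = 17 per group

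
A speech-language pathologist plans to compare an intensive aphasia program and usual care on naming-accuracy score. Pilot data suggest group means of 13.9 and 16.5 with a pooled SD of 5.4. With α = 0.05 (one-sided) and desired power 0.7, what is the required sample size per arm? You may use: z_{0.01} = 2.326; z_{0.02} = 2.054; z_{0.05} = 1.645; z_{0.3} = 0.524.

n = 41 per group

Cohen's d = |M₁ − M₂| / SD_pooled = |13.9 − 16.5| / 5.4 = 2.6 / 5.4 = 0.481.
For two independent groups with equal n: n = 2·((z_{α} + z_β) / d)².
z_{α} + z_β = 1.645 + 0.524 = 2.169.
n = 2 × (2.169 / 0.481)² = 2 × 4.509² = 2 × 20.33 = 40.7.
Round up to the next whole participant.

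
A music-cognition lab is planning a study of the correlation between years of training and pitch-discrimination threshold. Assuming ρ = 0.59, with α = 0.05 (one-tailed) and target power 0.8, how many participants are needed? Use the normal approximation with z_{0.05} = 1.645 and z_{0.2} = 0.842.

Fisher's z: C = ½·ln((1+r)/(1−r)) = ½·ln(3.8780) = 0.6777.
n = ((z_{α} + z_β)/C)² + 3.
(1.645 + 0.842) / 0.6777 = 2.487 / 0.6777 = 3.670.
n = 3.670² + 3 = 13.47 + 3 = 16.5.
Round up.

n = 17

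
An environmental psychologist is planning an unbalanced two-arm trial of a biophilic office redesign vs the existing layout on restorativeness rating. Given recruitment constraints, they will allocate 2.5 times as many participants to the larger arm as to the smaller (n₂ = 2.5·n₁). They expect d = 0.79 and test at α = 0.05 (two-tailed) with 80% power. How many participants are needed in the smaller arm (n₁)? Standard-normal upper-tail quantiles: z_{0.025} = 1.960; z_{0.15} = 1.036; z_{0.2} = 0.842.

With allocation ratio k = n₂/n₁ = 2.5, Var(x̄₁−x̄₂) = σ²(1/n₁ + 1/(k·n₁)) = σ²·(k+1)/(k·n₁).
So n₁ = (1 + 1/k)·((z_{α/2} + z_β)/d)² = 1.400 × (2.802/0.79)².
n₁ = 1.400 × 12.58 = 17.6.
Round up: n₁ = 18, giving n₂ = 2.5 × 18 = 45.

n₁ = 18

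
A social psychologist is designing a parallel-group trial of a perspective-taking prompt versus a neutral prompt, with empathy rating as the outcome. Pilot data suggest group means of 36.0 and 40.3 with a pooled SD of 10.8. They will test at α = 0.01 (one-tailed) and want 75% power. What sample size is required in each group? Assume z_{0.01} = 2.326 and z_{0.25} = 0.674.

Cohen's d = |M₁ − M₂| / SD_pooled = |36.0 − 40.3| / 10.8 = 4.3 / 10.8 = 0.398.
For two independent groups with equal n: n = 2·((z_{α} + z_β) / d)².
z_{α} + z_β = 2.326 + 0.674 = 3.000.
n = 2 × (3.000 / 0.398)² = 2 × 7.538² = 2 × 56.82 = 113.6.
Round up to the next whole participant.

n = 114 per group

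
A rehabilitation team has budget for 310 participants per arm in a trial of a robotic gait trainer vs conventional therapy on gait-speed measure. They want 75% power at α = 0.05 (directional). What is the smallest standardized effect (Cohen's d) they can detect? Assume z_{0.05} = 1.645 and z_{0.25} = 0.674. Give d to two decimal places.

d_min ≈ 0.19

For two independent groups of n = 310 each: d_min = (z_{α} + z_β)·√(2/n).
z-sum = 1.645 + 0.674 = 2.319.
d_min = 2.319 × √(2/310) = 2.319 × 0.0803 = 0.186.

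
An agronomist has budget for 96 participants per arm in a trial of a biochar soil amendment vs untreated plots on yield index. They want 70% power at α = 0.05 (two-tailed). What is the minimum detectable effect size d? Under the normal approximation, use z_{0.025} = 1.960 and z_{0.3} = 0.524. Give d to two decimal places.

d_min ≈ 0.36

For two independent groups of n = 96 each: d_min = (z_{α/2} + z_β)·√(2/n).
z-sum = 1.960 + 0.524 = 2.484.
d_min = 2.484 × √(2/96) = 2.484 × 0.1443 = 0.359.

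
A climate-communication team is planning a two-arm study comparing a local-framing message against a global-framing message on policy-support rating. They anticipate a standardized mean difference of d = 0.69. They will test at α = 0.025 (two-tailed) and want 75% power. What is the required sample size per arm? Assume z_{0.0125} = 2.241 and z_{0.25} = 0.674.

n = 36 per group

For two independent groups with equal n: n = 2·((z_{α/2} + z_β) / d)².
z_{α/2} + z_β = 2.241 + 0.674 = 2.915.
n = 2 × (2.915 / 0.69)² = 2 × 4.225² = 2 × 17.85 = 35.7.
Round up to the next whole participant.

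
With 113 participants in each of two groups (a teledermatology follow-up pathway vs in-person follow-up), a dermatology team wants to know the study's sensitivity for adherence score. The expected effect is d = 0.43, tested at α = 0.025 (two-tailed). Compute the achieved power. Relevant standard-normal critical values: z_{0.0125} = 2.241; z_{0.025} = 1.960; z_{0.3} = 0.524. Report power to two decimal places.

For two equal groups, power = Φ(d·√(n/2) − z_{α/2}).
d·√(n/2) = 0.43 × √(113/2) = 0.43 × 7.517 = 3.232.
z_β = 3.232 − 2.241 = 0.991.
Power = Φ(0.991) = 0.839.

power ≈ 0.84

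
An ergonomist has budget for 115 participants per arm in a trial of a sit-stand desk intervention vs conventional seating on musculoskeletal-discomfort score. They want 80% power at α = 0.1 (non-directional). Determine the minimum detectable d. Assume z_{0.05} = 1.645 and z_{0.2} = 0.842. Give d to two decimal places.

For two independent groups of n = 115 each: d_min = (z_{α/2} + z_β)·√(2/n).
z-sum = 1.645 + 0.842 = 2.487.
d_min = 2.487 × √(2/115) = 2.487 × 0.1319 = 0.328.

d_min ≈ 0.33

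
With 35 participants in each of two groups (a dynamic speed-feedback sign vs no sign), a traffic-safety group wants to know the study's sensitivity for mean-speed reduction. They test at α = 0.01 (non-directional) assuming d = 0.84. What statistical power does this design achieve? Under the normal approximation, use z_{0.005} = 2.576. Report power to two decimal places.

power ≈ 0.83

For two equal groups, power = Φ(d·√(n/2) − z_{α/2}).
d·√(n/2) = 0.84 × √(35/2) = 0.84 × 4.183 = 3.514.
z_β = 3.514 − 2.576 = 0.938.
Power = Φ(0.938) = 0.826.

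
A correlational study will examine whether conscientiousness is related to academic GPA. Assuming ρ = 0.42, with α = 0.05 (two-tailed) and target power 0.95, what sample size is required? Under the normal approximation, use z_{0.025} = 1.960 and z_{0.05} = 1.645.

n = 68

Fisher's z: C = ½·ln((1+r)/(1−r)) = ½·ln(2.4483) = 0.4477.
n = ((z_{α/2} + z_β)/C)² + 3.
(1.960 + 1.645) / 0.4477 = 3.605 / 0.4477 = 8.052.
n = 8.052² + 3 = 64.84 + 3 = 67.8.
Round up.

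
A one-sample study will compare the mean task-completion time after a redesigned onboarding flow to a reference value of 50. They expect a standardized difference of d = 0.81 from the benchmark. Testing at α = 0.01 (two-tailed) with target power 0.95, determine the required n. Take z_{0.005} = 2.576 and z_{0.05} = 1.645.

n = 28

For a one-sample test: n = ((z_{α/2} + z_β) / d)².
z_{α/2} + z_β = 2.576 + 1.645 = 4.221.
n = (4.221 / 0.81)² = 5.211² = 27.16.
Round up.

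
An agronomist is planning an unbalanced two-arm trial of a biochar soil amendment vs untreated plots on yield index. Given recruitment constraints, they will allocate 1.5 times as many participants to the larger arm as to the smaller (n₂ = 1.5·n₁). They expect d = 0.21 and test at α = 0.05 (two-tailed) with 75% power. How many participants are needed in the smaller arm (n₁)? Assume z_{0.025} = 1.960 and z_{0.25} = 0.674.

n₁ = 263

With allocation ratio k = n₂/n₁ = 1.5, Var(x̄₁−x̄₂) = σ²(1/n₁ + 1/(k·n₁)) = σ²·(k+1)/(k·n₁).
So n₁ = (1 + 1/k)·((z_{α/2} + z_β)/d)² = 1.667 × (2.634/0.21)².
n₁ = 1.667 × 157.32 = 262.2.
Round up: n₁ = 263, giving n₂ = ⌈1.5 × 263⌉ = ⌈394.5⌉ = 395.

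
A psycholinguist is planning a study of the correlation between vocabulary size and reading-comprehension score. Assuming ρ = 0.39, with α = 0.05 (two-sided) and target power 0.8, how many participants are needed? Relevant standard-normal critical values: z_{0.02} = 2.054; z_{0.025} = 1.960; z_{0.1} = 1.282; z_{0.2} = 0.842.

n = 50

Fisher's z: C = ½·ln((1+r)/(1−r)) = ½·ln(2.2787) = 0.4118.
n = ((z_{α/2} + z_β)/C)² + 3.
(1.960 + 0.842) / 0.4118 = 2.802 / 0.4118 = 6.804.
n = 6.804² + 3 = 46.30 + 3 = 49.3.
Round up.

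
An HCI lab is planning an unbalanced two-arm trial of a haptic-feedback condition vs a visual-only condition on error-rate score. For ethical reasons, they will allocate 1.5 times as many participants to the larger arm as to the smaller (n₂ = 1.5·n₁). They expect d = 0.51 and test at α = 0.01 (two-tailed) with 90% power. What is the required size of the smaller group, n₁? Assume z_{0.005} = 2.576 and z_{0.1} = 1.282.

With allocation ratio k = n₂/n₁ = 1.5, Var(x̄₁−x̄₂) = σ²(1/n₁ + 1/(k·n₁)) = σ²·(k+1)/(k·n₁).
So n₁ = (1 + 1/k)·((z_{α/2} + z_β)/d)² = 1.667 × (3.858/0.51)².
n₁ = 1.667 × 57.22 = 95.4.
Round up: n₁ = 96, giving n₂ = 1.5 × 96 = 144.

n₁ = 96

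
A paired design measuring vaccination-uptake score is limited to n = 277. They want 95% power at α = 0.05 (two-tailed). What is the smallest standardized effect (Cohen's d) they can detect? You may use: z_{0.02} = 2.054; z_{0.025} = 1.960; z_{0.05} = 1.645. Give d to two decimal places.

d_min ≈ 0.22

For a single sample (or paired design) of n = 277: d_min = (z_{α/2} + z_β)/√n.
z-sum = 1.960 + 1.645 = 3.605.
d_min = 3.605 / √277 = 3.605 / 16.643 = 0.217.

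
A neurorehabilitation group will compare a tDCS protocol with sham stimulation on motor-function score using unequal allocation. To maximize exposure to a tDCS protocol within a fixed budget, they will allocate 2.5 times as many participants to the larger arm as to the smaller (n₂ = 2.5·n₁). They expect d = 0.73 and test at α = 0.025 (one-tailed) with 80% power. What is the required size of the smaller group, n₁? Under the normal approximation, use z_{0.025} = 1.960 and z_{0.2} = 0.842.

With allocation ratio k = n₂/n₁ = 2.5, Var(x̄₁−x̄₂) = σ²(1/n₁ + 1/(k·n₁)) = σ²·(k+1)/(k·n₁).
So n₁ = (1 + 1/k)·((z_{α} + z_β)/d)² = 1.400 × (2.802/0.73)².
n₁ = 1.400 × 14.73 = 20.6.
Round up: n₁ = 21, giving n₂ = ⌈2.5 × 21⌉ = ⌈52.5⌉ = 53.

n₁ = 21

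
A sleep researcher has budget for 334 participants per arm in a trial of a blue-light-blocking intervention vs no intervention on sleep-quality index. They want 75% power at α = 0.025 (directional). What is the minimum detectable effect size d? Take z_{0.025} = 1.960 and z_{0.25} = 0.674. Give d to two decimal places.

For two independent groups of n = 334 each: d_min = (z_{α} + z_β)·√(2/n).
z-sum = 1.960 + 0.674 = 2.634.
d_min = 2.634 × √(2/334) = 2.634 × 0.0774 = 0.204.

d_min ≈ 0.20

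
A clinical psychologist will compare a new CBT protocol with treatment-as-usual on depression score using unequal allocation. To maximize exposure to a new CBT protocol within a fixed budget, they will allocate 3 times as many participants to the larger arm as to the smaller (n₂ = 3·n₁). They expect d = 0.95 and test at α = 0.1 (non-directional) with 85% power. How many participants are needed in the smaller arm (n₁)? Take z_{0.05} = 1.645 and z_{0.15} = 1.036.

n₁ = 11

With allocation ratio k = n₂/n₁ = 3, Var(x̄₁−x̄₂) = σ²(1/n₁ + 1/(k·n₁)) = σ²·(k+1)/(k·n₁).
So n₁ = (1 + 1/k)·((z_{α/2} + z_β)/d)² = 1.333 × (2.681/0.95)².
n₁ = 1.333 × 7.96 = 10.6.
Round up: n₁ = 11, giving n₂ = 3 × 11 = 33.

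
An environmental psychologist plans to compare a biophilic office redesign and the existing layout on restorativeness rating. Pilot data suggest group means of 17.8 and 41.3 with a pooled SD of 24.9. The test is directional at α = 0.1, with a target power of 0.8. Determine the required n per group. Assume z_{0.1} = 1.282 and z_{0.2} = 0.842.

n = 11 per group

Cohen's d = |M₁ − M₂| / SD_pooled = |17.8 − 41.3| / 24.9 = 23.5 / 24.9 = 0.944.
For two independent groups with equal n: n = 2·((z_{α} + z_β) / d)².
z_{α} + z_β = 1.282 + 0.842 = 2.124.
n = 2 × (2.124 / 0.944)² = 2 × 2.250² = 2 × 5.06 = 10.1.
Round up to the next whole participant.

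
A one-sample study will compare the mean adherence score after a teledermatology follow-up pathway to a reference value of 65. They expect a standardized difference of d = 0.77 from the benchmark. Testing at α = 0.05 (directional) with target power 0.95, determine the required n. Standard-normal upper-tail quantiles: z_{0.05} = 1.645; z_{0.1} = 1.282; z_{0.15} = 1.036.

n = 19

For a one-sample test: n = ((z_{α} + z_β) / d)².
z_{α} + z_β = 1.645 + 1.645 = 3.290.
n = (3.290 / 0.77)² = 4.273² = 18.26.
Round up.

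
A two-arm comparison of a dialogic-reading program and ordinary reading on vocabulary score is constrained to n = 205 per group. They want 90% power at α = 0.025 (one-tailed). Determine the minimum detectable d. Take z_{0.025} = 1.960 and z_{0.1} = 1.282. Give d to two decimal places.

For two independent groups of n = 205 each: d_min = (z_{α} + z_β)·√(2/n).
z-sum = 1.960 + 1.282 = 3.242.
d_min = 3.242 × √(2/205) = 3.242 × 0.0988 = 0.320.

d_min ≈ 0.32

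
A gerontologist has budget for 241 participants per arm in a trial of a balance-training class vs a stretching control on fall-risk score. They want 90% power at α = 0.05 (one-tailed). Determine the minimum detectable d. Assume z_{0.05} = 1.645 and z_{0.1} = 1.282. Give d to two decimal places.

d_min ≈ 0.27

For two independent groups of n = 241 each: d_min = (z_{α} + z_β)·√(2/n).
z-sum = 1.645 + 1.282 = 2.927.
d_min = 2.927 × √(2/241) = 2.927 × 0.0911 = 0.267.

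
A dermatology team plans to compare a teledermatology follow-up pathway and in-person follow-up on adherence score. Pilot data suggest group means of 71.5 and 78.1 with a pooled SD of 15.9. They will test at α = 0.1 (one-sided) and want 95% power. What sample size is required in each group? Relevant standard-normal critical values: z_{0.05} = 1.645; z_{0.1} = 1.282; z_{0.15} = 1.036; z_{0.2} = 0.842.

Cohen's d = |M₁ − M₂| / SD_pooled = |71.5 − 78.1| / 15.9 = 6.6 / 15.9 = 0.415.
For two independent groups with equal n: n = 2·((z_{α} + z_β) / d)².
z_{α} + z_β = 1.282 + 1.645 = 2.927.
n = 2 × (2.927 / 0.415)² = 2 × 7.053² = 2 × 49.74 = 99.5.
Round up to the next whole participant.

n = 100 per group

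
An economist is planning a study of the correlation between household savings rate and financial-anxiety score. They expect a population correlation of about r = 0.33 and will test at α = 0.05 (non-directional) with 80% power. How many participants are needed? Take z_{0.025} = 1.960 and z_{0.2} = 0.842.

n = 70

Fisher's z: C = ½·ln((1+r)/(1−r)) = ½·ln(1.9851) = 0.3428.
n = ((z_{α/2} + z_β)/C)² + 3.
(1.960 + 0.842) / 0.3428 = 2.802 / 0.3428 = 8.174.
n = 8.174² + 3 = 66.81 + 3 = 69.8.
Round up.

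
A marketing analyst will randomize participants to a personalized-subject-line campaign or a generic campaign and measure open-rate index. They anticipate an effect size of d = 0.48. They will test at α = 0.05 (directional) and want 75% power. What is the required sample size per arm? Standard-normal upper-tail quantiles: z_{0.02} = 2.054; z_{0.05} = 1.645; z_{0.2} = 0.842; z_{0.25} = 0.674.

For two independent groups with equal n: n = 2·((z_{α} + z_β) / d)².
z_{α} + z_β = 1.645 + 0.674 = 2.319.
n = 2 × (2.319 / 0.48)² = 2 × 4.831² = 2 × 23.34 = 46.7.
Round up to the next whole participant.

n = 47 per group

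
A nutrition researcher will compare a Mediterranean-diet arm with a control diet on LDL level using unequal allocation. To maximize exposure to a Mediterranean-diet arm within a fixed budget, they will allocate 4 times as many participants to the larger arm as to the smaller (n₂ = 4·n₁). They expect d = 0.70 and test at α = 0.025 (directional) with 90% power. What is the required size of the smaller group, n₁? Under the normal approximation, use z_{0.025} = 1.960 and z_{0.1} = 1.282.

With allocation ratio k = n₂/n₁ = 4, Var(x̄₁−x̄₂) = σ²(1/n₁ + 1/(k·n₁)) = σ²·(k+1)/(k·n₁).
So n₁ = (1 + 1/k)·((z_{α} + z_β)/d)² = 1.250 × (3.242/0.70)².
n₁ = 1.250 × 21.45 = 26.8.
Round up: n₁ = 27, giving n₂ = 4 × 27 = 108.

n₁ = 27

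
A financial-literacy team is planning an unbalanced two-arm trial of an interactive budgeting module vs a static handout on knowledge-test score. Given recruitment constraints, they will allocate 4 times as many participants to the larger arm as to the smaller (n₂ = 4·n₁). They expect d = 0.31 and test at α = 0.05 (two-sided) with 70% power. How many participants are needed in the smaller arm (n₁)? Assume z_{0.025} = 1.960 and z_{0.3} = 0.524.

n₁ = 81

With allocation ratio k = n₂/n₁ = 4, Var(x̄₁−x̄₂) = σ²(1/n₁ + 1/(k·n₁)) = σ²·(k+1)/(k·n₁).
So n₁ = (1 + 1/k)·((z_{α/2} + z_β)/d)² = 1.250 × (2.484/0.31)².
n₁ = 1.250 × 64.21 = 80.3.
Round up: n₁ = 81, giving n₂ = 4 × 81 = 324.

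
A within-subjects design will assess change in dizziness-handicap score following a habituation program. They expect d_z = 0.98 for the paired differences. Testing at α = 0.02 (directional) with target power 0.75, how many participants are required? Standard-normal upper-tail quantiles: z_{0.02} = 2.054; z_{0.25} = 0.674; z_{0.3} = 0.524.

n = 8 pairs

For a paired (one-sample on differences) test: n = ((z_{α} + z_β) / d)².
z_{α} + z_β = 2.054 + 0.674 = 2.728.
n = (2.728 / 0.98)² = 2.784² = 7.75.
Round up.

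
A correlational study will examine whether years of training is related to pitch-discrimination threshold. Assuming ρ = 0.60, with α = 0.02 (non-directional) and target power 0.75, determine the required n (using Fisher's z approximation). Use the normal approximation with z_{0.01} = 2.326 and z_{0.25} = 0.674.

n = 22

Fisher's z: C = ½·ln((1+r)/(1−r)) = ½·ln(4.0000) = 0.6931.
n = ((z_{α/2} + z_β)/C)² + 3.
(2.326 + 0.674) / 0.6931 = 3.000 / 0.6931 = 4.328.
n = 4.328² + 3 = 18.73 + 3 = 21.7.
Round up.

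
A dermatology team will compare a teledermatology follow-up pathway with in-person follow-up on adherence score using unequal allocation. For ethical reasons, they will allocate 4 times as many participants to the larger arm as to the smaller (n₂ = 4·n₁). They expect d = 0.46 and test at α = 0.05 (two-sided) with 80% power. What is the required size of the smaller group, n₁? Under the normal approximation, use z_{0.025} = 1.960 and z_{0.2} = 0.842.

n₁ = 47

With allocation ratio k = n₂/n₁ = 4, Var(x̄₁−x̄₂) = σ²(1/n₁ + 1/(k·n₁)) = σ²·(k+1)/(k·n₁).
So n₁ = (1 + 1/k)·((z_{α/2} + z_β)/d)² = 1.250 × (2.802/0.46)².
n₁ = 1.250 × 37.10 = 46.4.
Round up: n₁ = 47, giving n₂ = 4 × 47 = 188.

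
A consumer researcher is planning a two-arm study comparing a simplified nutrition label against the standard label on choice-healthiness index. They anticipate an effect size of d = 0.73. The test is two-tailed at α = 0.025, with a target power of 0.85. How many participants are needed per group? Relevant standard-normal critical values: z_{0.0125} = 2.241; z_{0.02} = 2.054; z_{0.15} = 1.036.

n = 41 per group

For two independent groups with equal n: n = 2·((z_{α/2} + z_β) / d)².
z_{α/2} + z_β = 2.241 + 1.036 = 3.277.
n = 2 × (3.277 / 0.73)² = 2 × 4.489² = 2 × 20.15 = 40.3.
Round up to the next whole participant.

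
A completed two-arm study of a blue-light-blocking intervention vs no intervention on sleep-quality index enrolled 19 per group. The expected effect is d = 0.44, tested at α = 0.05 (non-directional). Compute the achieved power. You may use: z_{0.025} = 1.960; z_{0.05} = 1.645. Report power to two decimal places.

For two equal groups, power = Φ(d·√(n/2) − z_{α/2}).
d·√(n/2) = 0.44 × √(19/2) = 0.44 × 3.082 = 1.356.
z_β = 1.356 − 1.960 = -0.604.
Power = Φ(-0.604) = 0.273.

power ≈ 0.27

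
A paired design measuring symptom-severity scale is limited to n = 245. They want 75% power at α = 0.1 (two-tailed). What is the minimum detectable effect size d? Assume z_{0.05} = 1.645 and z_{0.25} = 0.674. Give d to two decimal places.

d_min ≈ 0.15

For a single sample (or paired design) of n = 245: d_min = (z_{α/2} + z_β)/√n.
z-sum = 1.645 + 0.674 = 2.319.
d_min = 2.319 / √245 = 2.319 / 15.652 = 0.148.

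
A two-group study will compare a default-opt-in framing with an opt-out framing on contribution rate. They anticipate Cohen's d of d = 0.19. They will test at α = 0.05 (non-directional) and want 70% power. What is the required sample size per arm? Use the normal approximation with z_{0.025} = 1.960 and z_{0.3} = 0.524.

For two independent groups with equal n: n = 2·((z_{α/2} + z_β) / d)².
z_{α/2} + z_β = 1.960 + 0.524 = 2.484.
n = 2 × (2.484 / 0.19)² = 2 × 13.074² = 2 × 170.92 = 341.8.
Round up to the next whole participant.

n = 342 per group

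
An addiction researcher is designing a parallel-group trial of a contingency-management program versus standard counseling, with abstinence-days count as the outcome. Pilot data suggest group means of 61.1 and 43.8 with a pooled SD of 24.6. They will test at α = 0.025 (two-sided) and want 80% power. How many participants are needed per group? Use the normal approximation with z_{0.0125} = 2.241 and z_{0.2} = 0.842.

n = 39 per group

Cohen's d = |M₁ − M₂| / SD_pooled = |61.1 − 43.8| / 24.6 = 17.3 / 24.6 = 0.703.
For two independent groups with equal n: n = 2·((z_{α/2} + z_β) / d)².
z_{α/2} + z_β = 2.241 + 0.842 = 3.083.
n = 2 × (3.083 / 0.703)² = 2 × 4.385² = 2 × 19.23 = 38.5.
Round up to the next whole participant.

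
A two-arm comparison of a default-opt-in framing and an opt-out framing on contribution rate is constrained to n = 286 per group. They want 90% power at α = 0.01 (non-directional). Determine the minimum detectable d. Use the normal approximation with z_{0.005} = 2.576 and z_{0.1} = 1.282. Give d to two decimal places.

d_min ≈ 0.32

For two independent groups of n = 286 each: d_min = (z_{α/2} + z_β)·√(2/n).
z-sum = 2.576 + 1.282 = 3.858.
d_min = 3.858 × √(2/286) = 3.858 × 0.0836 = 0.323.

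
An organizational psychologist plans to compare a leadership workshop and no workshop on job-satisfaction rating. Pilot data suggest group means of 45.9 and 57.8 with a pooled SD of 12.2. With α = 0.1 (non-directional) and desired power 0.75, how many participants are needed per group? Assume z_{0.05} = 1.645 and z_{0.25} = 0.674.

Cohen's d = |M₁ − M₂| / SD_pooled = |45.9 − 57.8| / 12.2 = 11.9 / 12.2 = 0.975.
For two independent groups with equal n: n = 2·((z_{α/2} + z_β) / d)².
z_{α/2} + z_β = 1.645 + 0.674 = 2.319.
n = 2 × (2.319 / 0.975)² = 2 × 2.378² = 2 × 5.66 = 11.3.
Round up to the next whole participant.

n = 12 per group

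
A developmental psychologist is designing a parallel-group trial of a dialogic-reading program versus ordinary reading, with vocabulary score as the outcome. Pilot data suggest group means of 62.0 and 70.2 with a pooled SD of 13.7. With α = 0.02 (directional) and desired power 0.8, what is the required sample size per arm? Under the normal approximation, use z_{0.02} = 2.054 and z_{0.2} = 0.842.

n = 47 per group

Cohen's d = |M₁ − M₂| / SD_pooled = |62.0 − 70.2| / 13.7 = 8.2 / 13.7 = 0.599.
For two independent groups with equal n: n = 2·((z_{α} + z_β) / d)².
z_{α} + z_β = 2.054 + 0.842 = 2.896.
n = 2 × (2.896 / 0.599)² = 2 × 4.835² = 2 × 23.37 = 46.7.
Round up to the next whole participant.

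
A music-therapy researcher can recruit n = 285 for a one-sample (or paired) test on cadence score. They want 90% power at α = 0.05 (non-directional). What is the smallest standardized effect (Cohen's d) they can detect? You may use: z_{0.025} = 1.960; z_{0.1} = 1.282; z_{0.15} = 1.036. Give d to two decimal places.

For a single sample (or paired design) of n = 285: d_min = (z_{α/2} + z_β)/√n.
z-sum = 1.960 + 1.282 = 3.242.
d_min = 3.242 / √285 = 3.242 / 16.882 = 0.192.

d_min ≈ 0.19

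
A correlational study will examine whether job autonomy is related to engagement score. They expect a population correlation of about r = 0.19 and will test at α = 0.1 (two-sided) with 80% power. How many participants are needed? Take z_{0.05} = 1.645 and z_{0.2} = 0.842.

Fisher's z: C = ½·ln((1+r)/(1−r)) = ½·ln(1.4691) = 0.1923.
n = ((z_{α/2} + z_β)/C)² + 3.
(1.645 + 0.842) / 0.1923 = 2.487 / 0.1923 = 12.933.
n = 12.933² + 3 = 167.26 + 3 = 170.3.
Round up.

n = 171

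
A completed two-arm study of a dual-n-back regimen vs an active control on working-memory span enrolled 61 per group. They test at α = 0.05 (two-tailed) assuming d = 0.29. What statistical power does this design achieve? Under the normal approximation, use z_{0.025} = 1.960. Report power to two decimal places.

For two equal groups, power = Φ(d·√(n/2) − z_{α/2}).
d·√(n/2) = 0.29 × √(61/2) = 0.29 × 5.523 = 1.602.
z_β = 1.602 − 1.960 = -0.358.
Power = Φ(-0.358) = 0.360.

power ≈ 0.36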